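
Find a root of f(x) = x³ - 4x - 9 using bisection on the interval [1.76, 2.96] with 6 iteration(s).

f(x) = x³ - 4x - 9
Initial interval: [1.76, 2.96]

Iteration 1:
  c_1 = (1.760000 + 2.960000)/2 = 2.360000
  f(c_1) = f(2.360000) = -5.295744
  f(a) × f(c) ≥ 0, new interval: [2.360000, 2.960000]
Iteration 2:
  c_2 = (2.360000 + 2.960000)/2 = 2.660000
  f(c_2) = f(2.660000) = -0.818904
  f(a) × f(c) ≥ 0, new interval: [2.660000, 2.960000]
Iteration 3:
  c_3 = (2.660000 + 2.960000)/2 = 2.810000
  f(c_3) = f(2.810000) = 1.948041
  f(a) × f(c) < 0, new interval: [2.660000, 2.810000]
Iteration 4:
  c_4 = (2.660000 + 2.810000)/2 = 2.735000
  f(c_4) = f(2.735000) = 0.518415
  f(a) × f(c) < 0, new interval: [2.660000, 2.735000]
Iteration 5:
  c_5 = (2.660000 + 2.735000)/2 = 2.697500
  f(c_5) = f(2.697500) = -0.161624
  f(a) × f(c) ≥ 0, new interval: [2.697500, 2.735000]
Iteration 6:
  c_6 = (2.697500 + 2.735000)/2 = 2.716250
  f(c_6) = f(2.716250) = 0.175531
  f(a) × f(c) < 0, new interval: [2.697500, 2.716250]

After 6 iteration(s), the approximation is c_6 = 2.716250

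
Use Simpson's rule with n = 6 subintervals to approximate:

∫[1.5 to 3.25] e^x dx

f(x) = e^x
a = 1.5, b = 3.25, n = 6
h = (b - a)/n = 0.291667

Simpson's rule: (h/3)[f(x₀) + 4f(x₁) + 2f(x₂) + ... + f(xₙ)]

x_0 = 1.5000, f(x_0) = 4.481689, coefficient = 1
x_1 = 1.7917, f(x_1) = 5.999443, coefficient = 4
x_2 = 2.0833, f(x_2) = 8.031195, coefficient = 2
x_3 = 2.3750, f(x_3) = 10.751013, coefficient = 4
x_4 = 2.6667, f(x_4) = 14.391916, coefficient = 2
x_5 = 2.9583, f(x_5) = 19.265835, coefficient = 4
x_6 = 3.2500, f(x_6) = 25.790340, coefficient = 1

I ≈ (0.291667/3) × 219.183418 = 21.309499
Exact value: 21.308651
Error: 0.000848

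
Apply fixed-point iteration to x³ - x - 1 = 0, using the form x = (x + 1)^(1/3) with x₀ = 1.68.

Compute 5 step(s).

Equation: x³ - x - 1 = 0
Fixed-point form: x = (x + 1)^(1/3)
x₀ = 1.68

x_1 = g(1.680000) = 1.389030
x_2 = g(1.389030) = 1.336823
x_3 = g(1.336823) = 1.327013
x_4 = g(1.327013) = 1.325154
x_5 = g(1.325154) = 1.324801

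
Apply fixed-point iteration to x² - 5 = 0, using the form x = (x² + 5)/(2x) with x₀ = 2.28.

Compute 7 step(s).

Equation: x² - 5 = 0
Fixed-point form: x = (x² + 5)/(2x)
x₀ = 2.28

x_1 = g(2.280000) = 2.236491
x_2 = g(2.236491) = 2.236068
x_3 = g(2.236068) = 2.236068
x_4 = g(2.236068) = 2.236068
x_5 = g(2.236068) = 2.236068
x_6 = g(2.236068) = 2.236068
x_7 = g(2.236068) = 2.236068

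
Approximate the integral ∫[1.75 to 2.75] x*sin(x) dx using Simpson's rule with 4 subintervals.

f(x) = x*sin(x)
a = 1.75, b = 2.75, n = 4
h = (b - a)/n = 0.250000

Simpson's rule: (h/3)[f(x₀) + 4f(x₁) + 2f(x₂) + ... + f(xₙ)]

x_0 = 1.7500, f(x_0) = 1.721975, coefficient = 1
x_1 = 2.0000, f(x_1) = 1.818595, coefficient = 4
x_2 = 2.2500, f(x_2) = 1.750665, coefficient = 2
x_3 = 2.5000, f(x_3) = 1.496180, coefficient = 4
x_4 = 2.7500, f(x_4) = 1.049568, coefficient = 1

I ≈ (0.250000/3) × 19.531973 = 1.627664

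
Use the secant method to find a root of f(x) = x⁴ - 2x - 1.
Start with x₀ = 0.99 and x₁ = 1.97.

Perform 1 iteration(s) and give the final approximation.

f(x) = x⁴ - 2x - 1
x₀ = 0.99, x₁ = 1.97

Secant formula: x_{n+1} = x_n - f(x_n)(x_n - x_{n-1})/(f(x_n) - f(x_{n-1}))

Iteration 1:
  f(0.990000) = -2.019404
  f(1.970000) = 10.121385
  x_2 = 1.970000 - 10.121385×(1.970000 - 0.990000)/(10.121385 - (-2.019404))
       = 1.153006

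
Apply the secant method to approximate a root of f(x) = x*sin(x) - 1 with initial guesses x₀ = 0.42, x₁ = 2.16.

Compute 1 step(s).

f(x) = x*sin(x) - 1
x₀ = 0.42, x₁ = 2.16

Secant formula: x_{n+1} = x_n - f(x_n)(x_n - x_{n-1})/(f(x_n) - f(x_{n-1}))

Iteration 1:
  f(0.420000) = -0.828741
  f(2.160000) = 0.795788
  x_2 = 2.160000 - 0.795788×(2.160000 - 0.420000)/(0.795788 - (-0.828741))
       = 1.307647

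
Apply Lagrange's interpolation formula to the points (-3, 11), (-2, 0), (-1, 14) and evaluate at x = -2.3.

Lagrange interpolation formula:
P(x) = Σ yᵢ × Lᵢ(x)
where Lᵢ(x) = Π_{j≠i} (x - xⱼ)/(xᵢ - xⱼ)

L_0(-2.3) = (-2.3 - (-2))/(-3 - (-2)) × (-2.3 - (-1))/(-3 - (-1)) = 0.195000
L_1(-2.3) = (-2.3 - (-3))/(-2 - (-3)) × (-2.3 - (-1))/(-2 - (-1)) = 0.910000
L_2(-2.3) = (-2.3 - (-3))/(-1 - (-3)) × (-2.3 - (-2))/(-1 - (-2)) = -0.105000

P(-2.3) = 11×L_0(-2.3) + 0×L_1(-2.3) + 14×L_2(-2.3)
P(-2.3) = 0.675000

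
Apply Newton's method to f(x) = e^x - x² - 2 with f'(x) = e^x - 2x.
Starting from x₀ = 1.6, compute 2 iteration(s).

f(x) = e^x - x² - 2
f'(x) = e^x - 2x
x₀ = 1.6

Newton-Raphson formula: x_{n+1} = x_n - f(x_n)/f'(x_n)

Iteration 1:
  f(1.600000) = 0.393032
  f'(1.600000) = 1.753032
  x_1 = 1.600000 - 0.393032/1.753032 = 1.375799
Iteration 2:
  f(1.375799) = 0.065415
  f'(1.375799) = 1.206639
  x_2 = 1.375799 - 0.065415/1.206639 = 1.321586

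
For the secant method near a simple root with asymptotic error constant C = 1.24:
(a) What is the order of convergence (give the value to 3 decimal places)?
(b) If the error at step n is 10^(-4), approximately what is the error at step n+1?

(a) Secant method has superlinear convergence with order φ = (1+√5)/2 ≈ 1.618.
    This means |e_{n+1}| ≈ C|e_n|^1.618.

(b) With |e_n| = 10^(-4) and C = 1.24:
    |e_{n+1}| ≈ 1.24 × (10^(-4))^1.618 = 1.24 × 10^(-6.47)

(a) ≈ 1.618 (golden ratio); (b) |e_{n+1}| ≈ 4.181e-07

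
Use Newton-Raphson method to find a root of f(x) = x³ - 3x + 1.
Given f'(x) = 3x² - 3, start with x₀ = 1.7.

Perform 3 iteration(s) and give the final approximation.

f(x) = x³ - 3x + 1
f'(x) = 3x² - 3
x₀ = 1.7

Newton-Raphson formula: x_{n+1} = x_n - f(x_n)/f'(x_n)

Iteration 1:
  f(1.700000) = 0.813000
  f'(1.700000) = 5.670000
  x_1 = 1.700000 - 0.813000/5.670000 = 1.556614
Iteration 2:
  f(1.556614) = 0.101906
  f'(1.556614) = 4.269139
  x_2 = 1.556614 - 0.101906/4.269139 = 1.532743
Iteration 3:
  f(1.532743) = 0.002647
  f'(1.532743) = 4.047907
  x_3 = 1.532743 - 0.002647/4.047907 = 1.532089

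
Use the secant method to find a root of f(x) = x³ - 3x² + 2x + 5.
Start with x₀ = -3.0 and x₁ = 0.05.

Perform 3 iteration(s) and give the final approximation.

f(x) = x³ - 3x² + 2x + 5
x₀ = -3.0, x₁ = 0.05

Secant formula: x_{n+1} = x_n - f(x_n)(x_n - x_{n-1})/(f(x_n) - f(x_{n-1}))

Iteration 1:
  f(-3.000000) = -55.000000
  f(0.050000) = 5.092625
  x_2 = 0.050000 - 5.092625×(0.050000 - (-3.000000))/(5.092625 - (-55.000000))
       = -0.208476
Iteration 2:
  f(0.050000) = 5.092625
  f(-0.208476) = 4.443600
  x_3 = -0.208476 - 4.443600×(-0.208476 - 0.050000)/(4.443600 - 5.092625)
       = -1.978153
Iteration 3:
  f(-0.208476) = 4.443600
  f(-1.978153) = -18.436266
  x_4 = -1.978153 - (-18.436266)×(-1.978153 - (-0.208476))/(-18.436266 - 4.443600)
       = -0.552173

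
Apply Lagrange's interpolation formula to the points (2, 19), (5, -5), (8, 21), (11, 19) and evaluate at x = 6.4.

Lagrange interpolation formula:
P(x) = Σ yᵢ × Lᵢ(x)
where Lᵢ(x) = Π_{j≠i} (x - xⱼ)/(xᵢ - xⱼ)

L_0(6.4) = (6.4 - 5)/(2 - 5) × (6.4 - 8)/(2 - 8) × (6.4 - 11)/(2 - 11) = -0.063605
L_1(6.4) = (6.4 - 2)/(5 - 2) × (6.4 - 8)/(5 - 8) × (6.4 - 11)/(5 - 11) = 0.599704
L_2(6.4) = (6.4 - 2)/(8 - 2) × (6.4 - 5)/(8 - 5) × (6.4 - 11)/(8 - 11) = 0.524741
L_3(6.4) = (6.4 - 2)/(11 - 2) × (6.4 - 5)/(11 - 5) × (6.4 - 8)/(11 - 8) = -0.060840

P(6.4) = 19×L_0(6.4) + (-5)×L_1(6.4) + 21×L_2(6.4) + 19×L_3(6.4)
P(6.4) = 5.656593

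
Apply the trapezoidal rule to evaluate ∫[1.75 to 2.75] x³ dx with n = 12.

f(x) = x³
a = 1.75, b = 2.75, n = 12
h = (b - a)/n = 0.083333

Trapezoidal rule: (h/2)[f(x₀) + 2f(x₁) + 2f(x₂) + ... + f(xₙ)]

x_0 = 1.7500, f(x_0) = 5.359375, coefficient = 1
x_1 = 1.8333, f(x_1) = 6.162037, coefficient = 2
x_2 = 1.9167, f(x_2) = 7.041088, coefficient = 2
x_3 = 2.0000, f(x_3) = 8.000000, coefficient = 2
x_4 = 2.0833, f(x_4) = 9.042245, coefficient = 2
x_5 = 2.1667, f(x_5) = 10.171296, coefficient = 2
x_6 = 2.2500, f(x_6) = 11.390625, coefficient = 2
x_7 = 2.3333, f(x_7) = 12.703704, coefficient = 2
x_8 = 2.4167, f(x_8) = 14.114005, coefficient = 2
x_9 = 2.5000, f(x_9) = 15.625000, coefficient = 2
x_10 = 2.5833, f(x_10) = 17.240162, coefficient = 2
x_11 = 2.6667, f(x_11) = 18.962963, coefficient = 2
x_12 = 2.7500, f(x_12) = 20.796875, coefficient = 1

I ≈ (0.083333/2) × 287.062500 = 11.960938
Exact value: 11.953125
Error: 0.007812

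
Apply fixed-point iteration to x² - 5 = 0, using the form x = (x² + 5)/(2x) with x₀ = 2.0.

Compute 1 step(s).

Equation: x² - 5 = 0
Fixed-point form: x = (x² + 5)/(2x)
x₀ = 2.0

x_1 = g(2.000000) = 2.250000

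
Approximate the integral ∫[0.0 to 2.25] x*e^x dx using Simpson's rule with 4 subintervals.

f(x) = x*e^x
a = 0.0, b = 2.25, n = 4
h = (b - a)/n = 0.562500

Simpson's rule: (h/3)[f(x₀) + 4f(x₁) + 2f(x₂) + ... + f(xₙ)]

x_0 = 0.0000, f(x_0) = 0.000000, coefficient = 1
x_1 = 0.5625, f(x_1) = 0.987218, coefficient = 4
x_2 = 1.1250, f(x_2) = 3.465244, coefficient = 2
x_3 = 1.6875, f(x_3) = 9.122539, coefficient = 4
x_4 = 2.2500, f(x_4) = 21.347406, coefficient = 1

I ≈ (0.562500/3) × 68.716922 = 12.884423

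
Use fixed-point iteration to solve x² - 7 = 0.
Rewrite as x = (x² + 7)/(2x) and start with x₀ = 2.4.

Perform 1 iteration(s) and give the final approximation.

Equation: x² - 7 = 0
Fixed-point form: x = (x² + 7)/(2x)
x₀ = 2.4

x_1 = g(2.400000) = 2.658333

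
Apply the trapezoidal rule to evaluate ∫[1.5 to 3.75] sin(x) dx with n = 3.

f(x) = sin(x)
a = 1.5, b = 3.75, n = 3
h = (b - a)/n = 0.750000

Trapezoidal rule: (h/2)[f(x₀) + 2f(x₁) + 2f(x₂) + ... + f(xₙ)]

x_0 = 1.5000, f(x_0) = 0.997495, coefficient = 1
x_1 = 2.2500, f(x_1) = 0.778073, coefficient = 2
x_2 = 3.0000, f(x_2) = 0.141120, coefficient = 2
x_3 = 3.7500, f(x_3) = -0.571561, coefficient = 1

I ≈ (0.750000/2) × 2.264320 = 0.849120
Exact value: 0.891297
Error: 0.042177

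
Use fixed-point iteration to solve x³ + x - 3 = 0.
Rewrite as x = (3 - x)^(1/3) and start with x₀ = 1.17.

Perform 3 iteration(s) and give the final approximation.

Equation: x³ + x - 3 = 0
Fixed-point form: x = (3 - x)^(1/3)
x₀ = 1.17

x_1 = g(1.170000) = 1.223161
x_2 = g(1.223161) = 1.211200
x_3 = g(1.211200) = 1.213912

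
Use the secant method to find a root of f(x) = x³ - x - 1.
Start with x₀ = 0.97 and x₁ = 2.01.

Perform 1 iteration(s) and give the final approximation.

f(x) = x³ - x - 1
x₀ = 0.97, x₁ = 2.01

Secant formula: x_{n+1} = x_n - f(x_n)(x_n - x_{n-1})/(f(x_n) - f(x_{n-1}))

Iteration 1:
  f(0.970000) = -1.057327
  f(2.010000) = 5.110601
  x_2 = 2.010000 - 5.110601×(2.010000 - 0.970000)/(5.110601 - (-1.057327))
       = 1.148280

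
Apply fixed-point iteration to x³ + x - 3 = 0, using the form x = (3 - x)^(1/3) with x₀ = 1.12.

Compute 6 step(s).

Equation: x³ + x - 3 = 0
Fixed-point form: x = (3 - x)^(1/3)
x₀ = 1.12

x_1 = g(1.120000) = 1.234201
x_2 = g(1.234201) = 1.208687
x_3 = g(1.208687) = 1.214480
x_4 = g(1.214480) = 1.213170
x_5 = g(1.213170) = 1.213466
x_6 = g(1.213466) = 1.213399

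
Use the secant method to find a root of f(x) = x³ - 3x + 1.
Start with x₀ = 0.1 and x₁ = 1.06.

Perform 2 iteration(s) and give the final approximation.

f(x) = x³ - 3x + 1
x₀ = 0.1, x₁ = 1.06

Secant formula: x_{n+1} = x_n - f(x_n)(x_n - x_{n-1})/(f(x_n) - f(x_{n-1}))

Iteration 1:
  f(0.100000) = 0.701000
  f(1.060000) = -0.988984
  x_2 = 1.060000 - (-0.988984)×(1.060000 - 0.100000)/(-0.988984 - 0.701000)
       = 0.498205
Iteration 2:
  f(1.060000) = -0.988984
  f(0.498205) = -0.370956
  x_3 = 0.498205 - (-0.370956)×(0.498205 - 1.060000)/(-0.370956 - (-0.988984))
       = 0.161001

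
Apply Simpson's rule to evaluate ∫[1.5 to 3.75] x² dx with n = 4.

f(x) = x²
a = 1.5, b = 3.75, n = 4
h = (b - a)/n = 0.562500

Simpson's rule: (h/3)[f(x₀) + 4f(x₁) + 2f(x₂) + ... + f(xₙ)]

x_0 = 1.5000, f(x_0) = 2.250000, coefficient = 1
x_1 = 2.0625, f(x_1) = 4.253906, coefficient = 4
x_2 = 2.6250, f(x_2) = 6.890625, coefficient = 2
x_3 = 3.1875, f(x_3) = 10.160156, coefficient = 4
x_4 = 3.7500, f(x_4) = 14.062500, coefficient = 1

I ≈ (0.562500/3) × 87.750000 = 16.453125
Exact value: 16.453125
Error: 0.000000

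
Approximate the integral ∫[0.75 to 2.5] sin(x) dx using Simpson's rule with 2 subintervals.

f(x) = sin(x)
a = 0.75, b = 2.5, n = 2
h = (b - a)/n = 0.875000

Simpson's rule: (h/3)[f(x₀) + 4f(x₁) + 2f(x₂) + ... + f(xₙ)]

x_0 = 0.7500, f(x_0) = 0.681639, coefficient = 1
x_1 = 1.6250, f(x_1) = 0.998531, coefficient = 4
x_2 = 2.5000, f(x_2) = 0.598472, coefficient = 1

I ≈ (0.875000/3) × 5.274236 = 1.538319
Exact value: 1.532832
Error: 0.005486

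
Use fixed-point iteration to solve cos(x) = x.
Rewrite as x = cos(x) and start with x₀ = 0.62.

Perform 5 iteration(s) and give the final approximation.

Equation: cos(x) = x
Fixed-point form: x = cos(x)
x₀ = 0.62

x_1 = g(0.620000) = 0.813878
x_2 = g(0.813878) = 0.686684
x_3 = g(0.686684) = 0.773352
x_4 = g(0.773352) = 0.715573
x_5 = g(0.715573) = 0.754718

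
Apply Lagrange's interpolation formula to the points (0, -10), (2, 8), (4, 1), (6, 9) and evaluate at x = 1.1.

Lagrange interpolation formula:
P(x) = Σ yᵢ × Lᵢ(x)
where Lᵢ(x) = Π_{j≠i} (x - xⱼ)/(xᵢ - xⱼ)

L_0(1.1) = (1.1 - 2)/(0 - 2) × (1.1 - 4)/(0 - 4) × (1.1 - 6)/(0 - 6) = 0.266437
L_1(1.1) = (1.1 - 0)/(2 - 0) × (1.1 - 4)/(2 - 4) × (1.1 - 6)/(2 - 6) = 0.976938
L_2(1.1) = (1.1 - 0)/(4 - 0) × (1.1 - 2)/(4 - 2) × (1.1 - 6)/(4 - 6) = -0.303187
L_3(1.1) = (1.1 - 0)/(6 - 0) × (1.1 - 2)/(6 - 2) × (1.1 - 4)/(6 - 4) = 0.059812

P(1.1) = (-10)×L_0(1.1) + 8×L_1(1.1) + 1×L_2(1.1) + 9×L_3(1.1)
P(1.1) = 5.386250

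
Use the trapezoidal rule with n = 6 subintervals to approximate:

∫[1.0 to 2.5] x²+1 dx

f(x) = x²+1
a = 1.0, b = 2.5, n = 6
h = (b - a)/n = 0.250000

Trapezoidal rule: (h/2)[f(x₀) + 2f(x₁) + 2f(x₂) + ... + f(xₙ)]

x_0 = 1.0000, f(x_0) = 2.000000, coefficient = 1
x_1 = 1.2500, f(x_1) = 2.562500, coefficient = 2
x_2 = 1.5000, f(x_2) = 3.250000, coefficient = 2
x_3 = 1.7500, f(x_3) = 4.062500, coefficient = 2
x_4 = 2.0000, f(x_4) = 5.000000, coefficient = 2
x_5 = 2.2500, f(x_5) = 6.062500, coefficient = 2
x_6 = 2.5000, f(x_6) = 7.250000, coefficient = 1

I ≈ (0.250000/2) × 51.125000 = 6.390625
Exact value: 6.375000
Error: 0.015625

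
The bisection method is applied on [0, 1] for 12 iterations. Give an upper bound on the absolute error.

Bisection error bound: |error| ≤ (b-a)/2^n
|error| ≤ (1 - 0)/2^12 = 1/2^12
|error| ≤ 0.0002441406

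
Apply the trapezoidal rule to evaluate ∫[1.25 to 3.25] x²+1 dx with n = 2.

f(x) = x²+1
a = 1.25, b = 3.25, n = 2
h = (b - a)/n = 1.000000

Trapezoidal rule: (h/2)[f(x₀) + 2f(x₁) + 2f(x₂) + ... + f(xₙ)]

x_0 = 1.2500, f(x_0) = 2.562500, coefficient = 1
x_1 = 2.2500, f(x_1) = 6.062500, coefficient = 2
x_2 = 3.2500, f(x_2) = 11.562500, coefficient = 1

I ≈ (1.000000/2) × 26.250000 = 13.125000
Exact value: 12.791667
Error: 0.333333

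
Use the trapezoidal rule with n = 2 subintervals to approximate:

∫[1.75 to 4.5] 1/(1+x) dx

f(x) = 1/(1+x)
a = 1.75, b = 4.5, n = 2
h = (b - a)/n = 1.375000

Trapezoidal rule: (h/2)[f(x₀) + 2f(x₁) + 2f(x₂) + ... + f(xₙ)]

x_0 = 1.7500, f(x_0) = 0.363636, coefficient = 1
x_1 = 3.1250, f(x_1) = 0.242424, coefficient = 2
x_2 = 4.5000, f(x_2) = 0.181818, coefficient = 1

I ≈ (1.375000/2) × 1.030303 = 0.708333
Exact value: 0.693147
Error: 0.015186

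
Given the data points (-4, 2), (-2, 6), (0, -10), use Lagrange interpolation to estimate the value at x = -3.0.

Lagrange interpolation formula:
P(x) = Σ yᵢ × Lᵢ(x)
where Lᵢ(x) = Π_{j≠i} (x - xⱼ)/(xᵢ - xⱼ)

L_0(-3.0) = (-3.0 - (-2))/(-4 - (-2)) × (-3.0 - 0)/(-4 - 0) = 0.375000
L_1(-3.0) = (-3.0 - (-4))/(-2 - (-4)) × (-3.0 - 0)/(-2 - 0) = 0.750000
L_2(-3.0) = (-3.0 - (-4))/(0 - (-4)) × (-3.0 - (-2))/(0 - (-2)) = -0.125000

P(-3.0) = 2×L_0(-3.0) + 6×L_1(-3.0) + (-10)×L_2(-3.0)
P(-3.0) = 6.500000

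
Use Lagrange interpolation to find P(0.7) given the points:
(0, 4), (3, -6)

Lagrange interpolation formula:
P(x) = Σ yᵢ × Lᵢ(x)
where Lᵢ(x) = Π_{j≠i} (x - xⱼ)/(xᵢ - xⱼ)

L_0(0.7) = (0.7 - 3)/(0 - 3) = 0.766667
L_1(0.7) = (0.7 - 0)/(3 - 0) = 0.233333

P(0.7) = 4×L_0(0.7) + (-6)×L_1(0.7)
P(0.7) = 1.666667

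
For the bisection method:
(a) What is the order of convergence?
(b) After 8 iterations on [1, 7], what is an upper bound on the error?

(a) Bisection has linear (order 1) convergence; the error is halved each step.

(b) Error bound = (b-a)/2^n = (7 - 1)/2^{8}
    = 6/2^{8}

(a) 1 (linear); (b) error ≤ 2.34e-02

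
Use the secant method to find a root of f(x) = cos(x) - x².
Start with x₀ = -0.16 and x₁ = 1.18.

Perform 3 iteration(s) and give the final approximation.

f(x) = cos(x) - x²
x₀ = -0.16, x₁ = 1.18

Secant formula: x_{n+1} = x_n - f(x_n)(x_n - x_{n-1})/(f(x_n) - f(x_{n-1}))

Iteration 1:
  f(-0.160000) = 0.961627
  f(1.180000) = -1.011475
  x_2 = 1.180000 - (-1.011475)×(1.180000 - (-0.160000))/(-1.011475 - 0.961627)
       = 0.493073
Iteration 2:
  f(1.180000) = -1.011475
  f(0.493073) = 0.637761
  x_3 = 0.493073 - 0.637761×(0.493073 - 1.180000)/(0.637761 - (-1.011475))
       = 0.758708
Iteration 3:
  f(0.493073) = 0.637761
  f(0.758708) = 0.150087
  x_4 = 0.758708 - 0.150087×(0.758708 - 0.493073)/(0.150087 - 0.637761)
       = 0.840460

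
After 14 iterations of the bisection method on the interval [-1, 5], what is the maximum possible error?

Bisection error bound: |error| ≤ (b-a)/2^n
|error| ≤ (5 - (-1))/2^14 = 6/2^14
|error| ≤ 0.0003662109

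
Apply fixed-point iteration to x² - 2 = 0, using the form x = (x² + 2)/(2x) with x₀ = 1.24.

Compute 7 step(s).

Equation: x² - 2 = 0
Fixed-point form: x = (x² + 2)/(2x)
x₀ = 1.24

x_1 = g(1.240000) = 1.426452
x_2 = g(1.426452) = 1.414266
x_3 = g(1.414266) = 1.414214
x_4 = g(1.414214) = 1.414214
x_5 = g(1.414214) = 1.414214
x_6 = g(1.414214) = 1.414214
x_7 = g(1.414214) = 1.414214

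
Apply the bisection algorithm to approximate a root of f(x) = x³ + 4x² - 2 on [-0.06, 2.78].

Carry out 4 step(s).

f(x) = x³ + 4x² - 2
Initial interval: [-0.06, 2.78]

Iteration 1:
  c_1 = (-0.060000 + 2.780000)/2 = 1.360000
  f(c_1) = f(1.360000) = 7.913856
  f(a) × f(c) < 0, new interval: [-0.060000, 1.360000]
Iteration 2:
  c_2 = (-0.060000 + 1.360000)/2 = 0.650000
  f(c_2) = f(0.650000) = -0.035375
  f(a) × f(c) ≥ 0, new interval: [0.650000, 1.360000]
Iteration 3:
  c_3 = (0.650000 + 1.360000)/2 = 1.005000
  f(c_3) = f(1.005000) = 3.055175
  f(a) × f(c) < 0, new interval: [0.650000, 1.005000]
Iteration 4:
  c_4 = (0.650000 + 1.005000)/2 = 0.827500
  f(c_4) = f(0.827500) = 1.305661
  f(a) × f(c) < 0, new interval: [0.650000, 0.827500]

After 4 iteration(s), the approximation is c_4 = 0.827500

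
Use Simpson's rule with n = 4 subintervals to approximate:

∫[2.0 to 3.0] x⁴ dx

f(x) = x⁴
a = 2.0, b = 3.0, n = 4
h = (b - a)/n = 0.250000

Simpson's rule: (h/3)[f(x₀) + 4f(x₁) + 2f(x₂) + ... + f(xₙ)]

x_0 = 2.0000, f(x_0) = 16.000000, coefficient = 1
x_1 = 2.2500, f(x_1) = 25.628906, coefficient = 4
x_2 = 2.5000, f(x_2) = 39.062500, coefficient = 2
x_3 = 2.7500, f(x_3) = 57.191406, coefficient = 4
x_4 = 3.0000, f(x_4) = 81.000000, coefficient = 1

I ≈ (0.250000/3) × 506.406250 = 42.200521
Exact value: 42.200000
Error: 0.000521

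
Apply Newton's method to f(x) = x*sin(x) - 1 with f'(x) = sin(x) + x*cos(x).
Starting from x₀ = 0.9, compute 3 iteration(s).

f(x) = x*sin(x) - 1
f'(x) = sin(x) + x*cos(x)
x₀ = 0.9

Newton-Raphson formula: x_{n+1} = x_n - f(x_n)/f'(x_n)

Iteration 1:
  f(0.900000) = -0.295006
  f'(0.900000) = 1.342776
  x_1 = 0.900000 - (-0.295006)/1.342776 = 1.119698
Iteration 2:
  f(1.119698) = 0.007694
  f'(1.119698) = 1.388106
  x_2 = 1.119698 - 0.007694/1.388106 = 1.114156
Iteration 3:
  f(1.114156) = -0.000002
  f'(1.114156) = 1.388810
  x_3 = 1.114156 - (-0.000002)/1.388810 = 1.114157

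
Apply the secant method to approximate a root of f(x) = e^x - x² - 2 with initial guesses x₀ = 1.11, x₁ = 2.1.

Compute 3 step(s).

f(x) = e^x - x² - 2
x₀ = 1.11, x₁ = 2.1

Secant formula: x_{n+1} = x_n - f(x_n)(x_n - x_{n-1})/(f(x_n) - f(x_{n-1}))

Iteration 1:
  f(1.110000) = -0.197742
  f(2.100000) = 1.756170
  x_2 = 2.100000 - 1.756170×(2.100000 - 1.110000)/(1.756170 - (-0.197742))
       = 1.210191
Iteration 2:
  f(2.100000) = 1.756170
  f(1.210191) = -0.110437
  x_3 = 1.210191 - (-0.110437)×(1.210191 - 2.100000)/(-0.110437 - 1.756170)
       = 1.262836
Iteration 3:
  f(1.210191) = -0.110437
  f(1.262836) = -0.059321
  x_4 = 1.262836 - (-0.059321)×(1.262836 - 1.210191)/(-0.059321 - (-0.110437))
       = 1.323931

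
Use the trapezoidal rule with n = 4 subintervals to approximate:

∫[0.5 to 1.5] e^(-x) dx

f(x) = e^(-x)
a = 0.5, b = 1.5, n = 4
h = (b - a)/n = 0.250000

Trapezoidal rule: (h/2)[f(x₀) + 2f(x₁) + 2f(x₂) + ... + f(xₙ)]

x_0 = 0.5000, f(x_0) = 0.606531, coefficient = 1
x_1 = 0.7500, f(x_1) = 0.472367, coefficient = 2
x_2 = 1.0000, f(x_2) = 0.367879, coefficient = 2
x_3 = 1.2500, f(x_3) = 0.286505, coefficient = 2
x_4 = 1.5000, f(x_4) = 0.223130, coefficient = 1

I ≈ (0.250000/2) × 3.083162 = 0.385395
Exact value: 0.383400
Error: 0.001995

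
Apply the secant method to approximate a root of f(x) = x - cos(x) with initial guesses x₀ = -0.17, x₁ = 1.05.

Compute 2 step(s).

f(x) = x - cos(x)
x₀ = -0.17, x₁ = 1.05

Secant formula: x_{n+1} = x_n - f(x_n)(x_n - x_{n-1})/(f(x_n) - f(x_{n-1}))

Iteration 1:
  f(-0.170000) = -1.155585
  f(1.050000) = 0.552429
  x_2 = 1.050000 - 0.552429×(1.050000 - (-0.170000))/(0.552429 - (-1.155585))
       = 0.655411
Iteration 2:
  f(1.050000) = 0.552429
  f(0.655411) = -0.137386
  x_3 = 0.655411 - (-0.137386)×(0.655411 - 1.050000)/(-0.137386 - 0.552429)
       = 0.733999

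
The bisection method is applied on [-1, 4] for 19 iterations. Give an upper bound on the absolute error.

Bisection error bound: |error| ≤ (b-a)/2^n
|error| ≤ (4 - (-1))/2^19 = 5/2^19
|error| ≤ 0.0000095367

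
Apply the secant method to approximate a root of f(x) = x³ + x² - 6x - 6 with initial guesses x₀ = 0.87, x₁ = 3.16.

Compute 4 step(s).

f(x) = x³ + x² - 6x - 6
x₀ = 0.87, x₁ = 3.16

Secant formula: x_{n+1} = x_n - f(x_n)(x_n - x_{n-1})/(f(x_n) - f(x_{n-1}))

Iteration 1:
  f(0.870000) = -9.804597
  f(3.160000) = 16.580096
  x_2 = 3.160000 - 16.580096×(3.160000 - 0.870000)/(16.580096 - (-9.804597))
       = 1.720968
Iteration 2:
  f(3.160000) = 16.580096
  f(1.720968) = -8.267034
  x_3 = 1.720968 - (-8.267034)×(1.720968 - 3.160000)/(-8.267034 - 16.580096)
       = 2.199757
Iteration 3:
  f(1.720968) = -8.267034
  f(2.199757) = -3.715143
  x_4 = 2.199757 - (-3.715143)×(2.199757 - 1.720968)/(-3.715143 - (-8.267034))
       = 2.590533
Iteration 4:
  f(2.199757) = -3.715143
  f(2.590533) = 2.552362
  x_5 = 2.590533 - 2.552362×(2.590533 - 2.199757)/(2.552362 - (-3.715143))
       = 2.431394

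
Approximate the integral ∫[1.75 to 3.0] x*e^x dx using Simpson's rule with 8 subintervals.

f(x) = x*e^x
a = 1.75, b = 3.0, n = 8
h = (b - a)/n = 0.156250

Simpson's rule: (h/3)[f(x₀) + 4f(x₁) + 2f(x₂) + ... + f(xₙ)]

x_0 = 1.7500, f(x_0) = 10.070555, coefficient = 1
x_1 = 1.9062, f(x_1) = 12.824892, coefficient = 4
x_2 = 2.0625, f(x_2) = 16.222819, coefficient = 2
x_3 = 2.2188, f(x_3) = 20.403245, coefficient = 4
x_4 = 2.3750, f(x_4) = 25.533656, coefficient = 2
x_5 = 2.5312, f(x_5) = 31.815807, coefficient = 4
x_6 = 2.6875, f(x_6) = 39.492524, coefficient = 2
x_7 = 2.8438, f(x_7) = 48.855824, coefficient = 4
x_8 = 3.0000, f(x_8) = 60.256611, coefficient = 1

I ≈ (0.156250/3) × 688.424241 = 35.855429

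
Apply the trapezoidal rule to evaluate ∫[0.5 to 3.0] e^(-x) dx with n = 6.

f(x) = e^(-x)
a = 0.5, b = 3.0, n = 6
h = (b - a)/n = 0.416667

Trapezoidal rule: (h/2)[f(x₀) + 2f(x₁) + 2f(x₂) + ... + f(xₙ)]

x_0 = 0.5000, f(x_0) = 0.606531, coefficient = 1
x_1 = 0.9167, f(x_1) = 0.399850, coefficient = 2
x_2 = 1.3333, f(x_2) = 0.263597, coefficient = 2
x_3 = 1.7500, f(x_3) = 0.173774, coefficient = 2
x_4 = 2.1667, f(x_4) = 0.114559, coefficient = 2
x_5 = 2.5833, f(x_5) = 0.075522, coefficient = 2
x_6 = 3.0000, f(x_6) = 0.049787, coefficient = 1

I ≈ (0.416667/2) × 2.710921 = 0.564775
Exact value: 0.556744
Error: 0.008032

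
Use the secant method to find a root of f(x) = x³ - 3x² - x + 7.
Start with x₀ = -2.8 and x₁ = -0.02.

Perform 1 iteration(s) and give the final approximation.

f(x) = x³ - 3x² - x + 7
x₀ = -2.8, x₁ = -0.02

Secant formula: x_{n+1} = x_n - f(x_n)(x_n - x_{n-1})/(f(x_n) - f(x_{n-1}))

Iteration 1:
  f(-2.800000) = -35.672000
  f(-0.020000) = 7.018792
  x_2 = -0.020000 - 7.018792×(-0.020000 - (-2.800000))/(7.018792 - (-35.672000))
       = -0.477060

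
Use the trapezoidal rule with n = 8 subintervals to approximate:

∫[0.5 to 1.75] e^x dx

f(x) = e^x
a = 0.5, b = 1.75, n = 8
h = (b - a)/n = 0.156250

Trapezoidal rule: (h/2)[f(x₀) + 2f(x₁) + 2f(x₂) + ... + f(xₙ)]

x_0 = 0.5000, f(x_0) = 1.648721, coefficient = 1
x_1 = 0.6562, f(x_1) = 1.927550, coefficient = 2
x_2 = 0.8125, f(x_2) = 2.253535, coefficient = 2
x_3 = 0.9688, f(x_3) = 2.634649, coefficient = 2
x_4 = 1.1250, f(x_4) = 3.080217, coefficient = 2
x_5 = 1.2812, f(x_5) = 3.601138, coefficient = 2
x_6 = 1.4375, f(x_6) = 4.210157, coefficient = 2
x_7 = 1.5938, f(x_7) = 4.922173, coefficient = 2
x_8 = 1.7500, f(x_8) = 5.754603, coefficient = 1

I ≈ (0.156250/2) × 52.662163 = 4.114231
Exact value: 4.105881
Error: 0.008350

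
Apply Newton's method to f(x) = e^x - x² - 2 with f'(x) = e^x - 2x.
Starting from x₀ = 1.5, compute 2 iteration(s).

f(x) = e^x - x² - 2
f'(x) = e^x - 2x
x₀ = 1.5

Newton-Raphson formula: x_{n+1} = x_n - f(x_n)/f'(x_n)

Iteration 1:
  f(1.500000) = 0.231689
  f'(1.500000) = 1.481689
  x_1 = 1.500000 - 0.231689/1.481689 = 1.343632
Iteration 2:
  f(1.343632) = 0.027592
  f'(1.343632) = 1.145675
  x_2 = 1.343632 - 0.027592/1.145675 = 1.319548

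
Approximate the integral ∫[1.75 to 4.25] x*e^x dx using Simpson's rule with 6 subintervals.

f(x) = x*e^x
a = 1.75, b = 4.25, n = 6
h = (b - a)/n = 0.416667

Simpson's rule: (h/3)[f(x₀) + 4f(x₁) + 2f(x₂) + ... + f(xₙ)]

x_0 = 1.7500, f(x_0) = 10.070555, coefficient = 1
x_1 = 2.1667, f(x_1) = 18.913133, coefficient = 4
x_2 = 2.5833, f(x_2) = 34.206439, coefficient = 2
x_3 = 3.0000, f(x_3) = 60.256611, coefficient = 4
x_4 = 3.4167, f(x_4) = 104.097929, coefficient = 2
x_5 = 3.8333, f(x_5) = 177.162622, coefficient = 4
x_6 = 4.2500, f(x_6) = 297.948002, coefficient = 1

I ≈ (0.416667/3) × 1609.956757 = 223.605105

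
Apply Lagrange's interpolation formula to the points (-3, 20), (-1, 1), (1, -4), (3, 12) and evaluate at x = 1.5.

Lagrange interpolation formula:
P(x) = Σ yᵢ × Lᵢ(x)
where Lᵢ(x) = Π_{j≠i} (x - xⱼ)/(xᵢ - xⱼ)

L_0(1.5) = (1.5 - (-1))/(-3 - (-1)) × (1.5 - 1)/(-3 - 1) × (1.5 - 3)/(-3 - 3) = 0.039062
L_1(1.5) = (1.5 - (-3))/(-1 - (-3)) × (1.5 - 1)/(-1 - 1) × (1.5 - 3)/(-1 - 3) = -0.210938
L_2(1.5) = (1.5 - (-3))/(1 - (-3)) × (1.5 - (-1))/(1 - (-1)) × (1.5 - 3)/(1 - 3) = 1.054688
L_3(1.5) = (1.5 - (-3))/(3 - (-3)) × (1.5 - (-1))/(3 - (-1)) × (1.5 - 1)/(3 - 1) = 0.117188

P(1.5) = 20×L_0(1.5) + 1×L_1(1.5) + (-4)×L_2(1.5) + 12×L_3(1.5)
P(1.5) = -2.242188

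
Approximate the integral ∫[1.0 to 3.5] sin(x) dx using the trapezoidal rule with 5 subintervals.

f(x) = sin(x)
a = 1.0, b = 3.5, n = 5
h = (b - a)/n = 0.500000

Trapezoidal rule: (h/2)[f(x₀) + 2f(x₁) + 2f(x₂) + ... + f(xₙ)]

x_0 = 1.0000, f(x_0) = 0.841471, coefficient = 1
x_1 = 1.5000, f(x_1) = 0.997495, coefficient = 2
x_2 = 2.0000, f(x_2) = 0.909297, coefficient = 2
x_3 = 2.5000, f(x_3) = 0.598472, coefficient = 2
x_4 = 3.0000, f(x_4) = 0.141120, coefficient = 2
x_5 = 3.5000, f(x_5) = -0.350783, coefficient = 1

I ≈ (0.500000/2) × 5.783457 = 1.445864
Exact value: 1.476759
Error: 0.030895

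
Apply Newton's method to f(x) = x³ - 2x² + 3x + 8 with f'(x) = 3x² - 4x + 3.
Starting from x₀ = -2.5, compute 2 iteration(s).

f(x) = x³ - 2x² + 3x + 8
f'(x) = 3x² - 4x + 3
x₀ = -2.5

Newton-Raphson formula: x_{n+1} = x_n - f(x_n)/f'(x_n)

Iteration 1:
  f(-2.500000) = -27.625000
  f'(-2.500000) = 31.750000
  x_1 = -2.500000 - (-27.625000)/31.750000 = -1.629921
Iteration 2:
  f(-1.629921) = -6.533170
  f'(-1.629921) = 17.489615
  x_2 = -1.629921 - (-6.533170)/17.489615 = -1.256376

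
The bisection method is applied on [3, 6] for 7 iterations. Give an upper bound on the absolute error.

Bisection error bound: |error| ≤ (b-a)/2^n
|error| ≤ (6 - 3)/2^7 = 3/2^7
|error| ≤ 0.0234375000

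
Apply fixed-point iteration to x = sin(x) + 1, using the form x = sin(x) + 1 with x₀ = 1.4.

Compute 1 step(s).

Equation: x = sin(x) + 1
Fixed-point form: x = sin(x) + 1
x₀ = 1.4

x_1 = g(1.400000) = 1.985450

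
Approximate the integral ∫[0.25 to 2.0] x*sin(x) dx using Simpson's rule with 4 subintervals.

f(x) = x*sin(x)
a = 0.25, b = 2.0, n = 4
h = (b - a)/n = 0.437500

Simpson's rule: (h/3)[f(x₀) + 4f(x₁) + 2f(x₂) + ... + f(xₙ)]

x_0 = 0.2500, f(x_0) = 0.061851, coefficient = 1
x_1 = 0.6875, f(x_1) = 0.436292, coefficient = 4
x_2 = 1.1250, f(x_2) = 1.015051, coefficient = 2
x_3 = 1.5625, f(x_3) = 1.562446, coefficient = 4
x_4 = 2.0000, f(x_4) = 1.818595, coefficient = 1

I ≈ (0.437500/3) × 11.905502 = 1.736219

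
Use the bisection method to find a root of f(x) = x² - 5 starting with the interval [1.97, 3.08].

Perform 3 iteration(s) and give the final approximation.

f(x) = x² - 5
Initial interval: [1.97, 3.08]

Iteration 1:
  c_1 = (1.970000 + 3.080000)/2 = 2.525000
  f(c_1) = f(2.525000) = 1.375625
  f(a) × f(c) < 0, new interval: [1.970000, 2.525000]
Iteration 2:
  c_2 = (1.970000 + 2.525000)/2 = 2.247500
  f(c_2) = f(2.247500) = 0.051256
  f(a) × f(c) < 0, new interval: [1.970000, 2.247500]
Iteration 3:
  c_3 = (1.970000 + 2.247500)/2 = 2.108750
  f(c_3) = f(2.108750) = -0.553173
  f(a) × f(c) ≥ 0, new interval: [2.108750, 2.247500]

After 3 iteration(s), the approximation is c_3 = 2.108750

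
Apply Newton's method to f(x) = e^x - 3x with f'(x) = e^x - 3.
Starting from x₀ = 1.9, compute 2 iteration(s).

f(x) = e^x - 3x
f'(x) = e^x - 3
x₀ = 1.9

Newton-Raphson formula: x_{n+1} = x_n - f(x_n)/f'(x_n)

Iteration 1:
  f(1.900000) = 0.985894
  f'(1.900000) = 3.685894
  x_1 = 1.900000 - 0.985894/3.685894 = 1.632522
Iteration 2:
  f(1.632522) = 0.219198
  f'(1.632522) = 2.116765
  x_2 = 1.632522 - 0.219198/2.116765 = 1.528969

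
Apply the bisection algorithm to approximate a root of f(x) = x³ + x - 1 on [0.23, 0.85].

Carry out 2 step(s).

f(x) = x³ + x - 1
Initial interval: [0.23, 0.85]

Iteration 1:
  c_1 = (0.230000 + 0.850000)/2 = 0.540000
  f(c_1) = f(0.540000) = -0.302536
  f(a) × f(c) ≥ 0, new interval: [0.540000, 0.850000]
Iteration 2:
  c_2 = (0.540000 + 0.850000)/2 = 0.695000
  f(c_2) = f(0.695000) = 0.030702
  f(a) × f(c) < 0, new interval: [0.540000, 0.695000]

After 2 iteration(s), the approximation is c_2 = 0.695000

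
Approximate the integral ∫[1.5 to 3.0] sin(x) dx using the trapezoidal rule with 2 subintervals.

f(x) = sin(x)
a = 1.5, b = 3.0, n = 2
h = (b - a)/n = 0.750000

Trapezoidal rule: (h/2)[f(x₀) + 2f(x₁) + 2f(x₂) + ... + f(xₙ)]

x_0 = 1.5000, f(x_0) = 0.997495, coefficient = 1
x_1 = 2.2500, f(x_1) = 0.778073, coefficient = 2
x_2 = 3.0000, f(x_2) = 0.141120, coefficient = 1

I ≈ (0.750000/2) × 2.694761 = 1.010536
Exact value: 1.060730
Error: 0.050194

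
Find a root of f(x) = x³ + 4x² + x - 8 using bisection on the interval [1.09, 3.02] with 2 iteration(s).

f(x) = x³ + 4x² + x - 8
Initial interval: [1.09, 3.02]

Iteration 1:
  c_1 = (1.090000 + 3.020000)/2 = 2.055000
  f(c_1) = f(2.055000) = 19.625416
  f(a) × f(c) < 0, new interval: [1.090000, 2.055000]
Iteration 2:
  c_2 = (1.090000 + 2.055000)/2 = 1.572500
  f(c_2) = f(1.572500) = 7.351934
  f(a) × f(c) < 0, new interval: [1.090000, 1.572500]

After 2 iteration(s), the approximation is c_2 = 1.572500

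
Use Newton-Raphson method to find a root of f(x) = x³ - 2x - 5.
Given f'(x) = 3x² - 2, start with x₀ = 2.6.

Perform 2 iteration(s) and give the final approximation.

f(x) = x³ - 2x - 5
f'(x) = 3x² - 2
x₀ = 2.6

Newton-Raphson formula: x_{n+1} = x_n - f(x_n)/f'(x_n)

Iteration 1:
  f(2.600000) = 7.376000
  f'(2.600000) = 18.280000
  x_1 = 2.600000 - 7.376000/18.280000 = 2.196499
Iteration 2:
  f(2.196499) = 1.204247
  f'(2.196499) = 12.473822
  x_2 = 2.196499 - 1.204247/12.473822 = 2.099957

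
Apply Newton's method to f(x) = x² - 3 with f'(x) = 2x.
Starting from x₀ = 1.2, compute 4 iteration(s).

f(x) = x² - 3
f'(x) = 2x
x₀ = 1.2

Newton-Raphson formula: x_{n+1} = x_n - f(x_n)/f'(x_n)

Iteration 1:
  f(1.200000) = -1.560000
  f'(1.200000) = 2.400000
  x_1 = 1.200000 - (-1.560000)/2.400000 = 1.850000
Iteration 2:
  f(1.850000) = 0.422500
  f'(1.850000) = 3.700000
  x_2 = 1.850000 - 0.422500/3.700000 = 1.735811
Iteration 3:
  f(1.735811) = 0.013039
  f'(1.735811) = 3.471622
  x_3 = 1.735811 - 0.013039/3.471622 = 1.732055
Iteration 4:
  f(1.732055) = 0.000014
  f'(1.732055) = 3.464110
  x_4 = 1.732055 - 0.000014/3.464110 = 1.732051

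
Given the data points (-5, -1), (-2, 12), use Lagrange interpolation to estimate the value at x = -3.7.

Lagrange interpolation formula:
P(x) = Σ yᵢ × Lᵢ(x)
where Lᵢ(x) = Π_{j≠i} (x - xⱼ)/(xᵢ - xⱼ)

L_0(-3.7) = (-3.7 - (-2))/(-5 - (-2)) = 0.566667
L_1(-3.7) = (-3.7 - (-5))/(-2 - (-5)) = 0.433333

P(-3.7) = (-1)×L_0(-3.7) + 12×L_1(-3.7)
P(-3.7) = 4.633333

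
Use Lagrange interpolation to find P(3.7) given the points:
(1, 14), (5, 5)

Lagrange interpolation formula:
P(x) = Σ yᵢ × Lᵢ(x)
where Lᵢ(x) = Π_{j≠i} (x - xⱼ)/(xᵢ - xⱼ)

L_0(3.7) = (3.7 - 5)/(1 - 5) = 0.325000
L_1(3.7) = (3.7 - 1)/(5 - 1) = 0.675000

P(3.7) = 14×L_0(3.7) + 5×L_1(3.7)
P(3.7) = 7.925000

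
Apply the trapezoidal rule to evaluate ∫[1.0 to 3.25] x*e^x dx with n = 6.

f(x) = x*e^x
a = 1.0, b = 3.25, n = 6
h = (b - a)/n = 0.375000

Trapezoidal rule: (h/2)[f(x₀) + 2f(x₁) + 2f(x₂) + ... + f(xₙ)]

x_0 = 1.0000, f(x_0) = 2.718282, coefficient = 1
x_1 = 1.3750, f(x_1) = 5.438230, coefficient = 2
x_2 = 1.7500, f(x_2) = 10.070555, coefficient = 2
x_3 = 2.1250, f(x_3) = 17.792407, coefficient = 2
x_4 = 2.5000, f(x_4) = 30.456235, coefficient = 2
x_5 = 2.8750, f(x_5) = 50.960594, coefficient = 2
x_6 = 3.2500, f(x_6) = 83.818605, coefficient = 1

I ≈ (0.375000/2) × 315.972930 = 59.244924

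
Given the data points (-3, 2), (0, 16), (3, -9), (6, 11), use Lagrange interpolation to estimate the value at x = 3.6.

Lagrange interpolation formula:
P(x) = Σ yᵢ × Lᵢ(x)
where Lᵢ(x) = Π_{j≠i} (x - xⱼ)/(xᵢ - xⱼ)

L_0(3.6) = (3.6 - 0)/(-3 - 0) × (3.6 - 3)/(-3 - 3) × (3.6 - 6)/(-3 - 6) = 0.032000
L_1(3.6) = (3.6 - (-3))/(0 - (-3)) × (3.6 - 3)/(0 - 3) × (3.6 - 6)/(0 - 6) = -0.176000
L_2(3.6) = (3.6 - (-3))/(3 - (-3)) × (3.6 - 0)/(3 - 0) × (3.6 - 6)/(3 - 6) = 1.056000
L_3(3.6) = (3.6 - (-3))/(6 - (-3)) × (3.6 - 0)/(6 - 0) × (3.6 - 3)/(6 - 3) = 0.088000

P(3.6) = 2×L_0(3.6) + 16×L_1(3.6) + (-9)×L_2(3.6) + 11×L_3(3.6)
P(3.6) = -11.288000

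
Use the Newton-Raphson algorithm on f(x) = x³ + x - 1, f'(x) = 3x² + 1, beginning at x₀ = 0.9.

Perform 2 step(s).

f(x) = x³ + x - 1
f'(x) = 3x² + 1
x₀ = 0.9

Newton-Raphson formula: x_{n+1} = x_n - f(x_n)/f'(x_n)

Iteration 1:
  f(0.900000) = 0.629000
  f'(0.900000) = 3.430000
  x_1 = 0.900000 - 0.629000/3.430000 = 0.716618
Iteration 2:
  f(0.716618) = 0.084631
  f'(0.716618) = 2.540624
  x_2 = 0.716618 - 0.084631/2.540624 = 0.683307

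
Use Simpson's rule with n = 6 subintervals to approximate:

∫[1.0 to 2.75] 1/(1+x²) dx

f(x) = 1/(1+x²)
a = 1.0, b = 2.75, n = 6
h = (b - a)/n = 0.291667

Simpson's rule: (h/3)[f(x₀) + 4f(x₁) + 2f(x₂) + ... + f(xₙ)]

x_0 = 1.0000, f(x_0) = 0.500000, coefficient = 1
x_1 = 1.2917, f(x_1) = 0.374756, coefficient = 4
x_2 = 1.5833, f(x_2) = 0.285149, coefficient = 2
x_3 = 1.8750, f(x_3) = 0.221453, coefficient = 4
x_4 = 2.1667, f(x_4) = 0.175610, coefficient = 2
x_5 = 2.4583, f(x_5) = 0.141977, coefficient = 4
x_6 = 2.7500, f(x_6) = 0.116788, coefficient = 1

I ≈ (0.291667/3) × 4.491049 = 0.436630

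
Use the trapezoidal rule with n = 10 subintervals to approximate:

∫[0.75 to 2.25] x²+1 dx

f(x) = x²+1
a = 0.75, b = 2.25, n = 10
h = (b - a)/n = 0.150000

Trapezoidal rule: (h/2)[f(x₀) + 2f(x₁) + 2f(x₂) + ... + f(xₙ)]

x_0 = 0.7500, f(x_0) = 1.562500, coefficient = 1
x_1 = 0.9000, f(x_1) = 1.810000, coefficient = 2
x_2 = 1.0500, f(x_2) = 2.102500, coefficient = 2
x_3 = 1.2000, f(x_3) = 2.440000, coefficient = 2
x_4 = 1.3500, f(x_4) = 2.822500, coefficient = 2
x_5 = 1.5000, f(x_5) = 3.250000, coefficient = 2
x_6 = 1.6500, f(x_6) = 3.722500, coefficient = 2
x_7 = 1.8000, f(x_7) = 4.240000, coefficient = 2
x_8 = 1.9500, f(x_8) = 4.802500, coefficient = 2
x_9 = 2.1000, f(x_9) = 5.410000, coefficient = 2
x_10 = 2.2500, f(x_10) = 6.062500, coefficient = 1

I ≈ (0.150000/2) × 68.825000 = 5.161875
Exact value: 5.156250
Error: 0.005625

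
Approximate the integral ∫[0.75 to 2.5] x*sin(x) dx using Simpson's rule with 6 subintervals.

f(x) = x*sin(x)
a = 0.75, b = 2.5, n = 6
h = (b - a)/n = 0.291667

Simpson's rule: (h/3)[f(x₀) + 4f(x₁) + 2f(x₂) + ... + f(xₙ)]

x_0 = 0.7500, f(x_0) = 0.511229, coefficient = 1
x_1 = 1.0417, f(x_1) = 0.899215, coefficient = 4
x_2 = 1.3333, f(x_2) = 1.295917, coefficient = 2
x_3 = 1.6250, f(x_3) = 1.622613, coefficient = 4
x_4 = 1.9167, f(x_4) = 1.803163, coefficient = 2
x_5 = 2.2083, f(x_5) = 1.774538, coefficient = 4
x_6 = 2.5000, f(x_6) = 1.496180, coefficient = 1

I ≈ (0.291667/3) × 25.391036 = 2.468573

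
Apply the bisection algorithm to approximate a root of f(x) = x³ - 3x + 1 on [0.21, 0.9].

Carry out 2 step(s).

f(x) = x³ - 3x + 1
Initial interval: [0.21, 0.9]

Iteration 1:
  c_1 = (0.210000 + 0.900000)/2 = 0.555000
  f(c_1) = f(0.555000) = -0.494046
  f(a) × f(c) < 0, new interval: [0.210000, 0.555000]
Iteration 2:
  c_2 = (0.210000 + 0.555000)/2 = 0.382500
  f(c_2) = f(0.382500) = -0.091538
  f(a) × f(c) < 0, new interval: [0.210000, 0.382500]

After 2 iteration(s), the approximation is c_2 = 0.382500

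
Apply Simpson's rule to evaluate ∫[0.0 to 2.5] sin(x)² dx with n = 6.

f(x) = sin(x)²
a = 0.0, b = 2.5, n = 6
h = (b - a)/n = 0.416667

Simpson's rule: (h/3)[f(x₀) + 4f(x₁) + 2f(x₂) + ... + f(xₙ)]

x_0 = 0.0000, f(x_0) = 0.000000, coefficient = 1
x_1 = 0.4167, f(x_1) = 0.163794, coefficient = 4
x_2 = 0.8333, f(x_2) = 0.547862, coefficient = 2
x_3 = 1.2500, f(x_3) = 0.900572, coefficient = 4
x_4 = 1.6667, f(x_4) = 0.990837, coefficient = 2
x_5 = 2.0833, f(x_5) = 0.759518, coefficient = 4
x_6 = 2.5000, f(x_6) = 0.358169, coefficient = 1

I ≈ (0.416667/3) × 10.731100 = 1.490431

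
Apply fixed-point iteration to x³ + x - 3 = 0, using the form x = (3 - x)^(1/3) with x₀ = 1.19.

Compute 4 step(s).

Equation: x³ + x - 3 = 0
Fixed-point form: x = (3 - x)^(1/3)
x₀ = 1.19

x_1 = g(1.190000) = 1.218689
x_2 = g(1.218689) = 1.212216
x_3 = g(1.212216) = 1.213682
x_4 = g(1.213682) = 1.213350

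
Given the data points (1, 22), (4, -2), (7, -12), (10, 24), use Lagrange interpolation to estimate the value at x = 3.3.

Lagrange interpolation formula:
P(x) = Σ yᵢ × Lᵢ(x)
where Lᵢ(x) = Π_{j≠i} (x - xⱼ)/(xᵢ - xⱼ)

L_0(3.3) = (3.3 - 4)/(1 - 4) × (3.3 - 7)/(1 - 7) × (3.3 - 10)/(1 - 10) = 0.107117
L_1(3.3) = (3.3 - 1)/(4 - 1) × (3.3 - 7)/(4 - 7) × (3.3 - 10)/(4 - 10) = 1.055870
L_2(3.3) = (3.3 - 1)/(7 - 1) × (3.3 - 4)/(7 - 4) × (3.3 - 10)/(7 - 10) = -0.199759
L_3(3.3) = (3.3 - 1)/(10 - 1) × (3.3 - 4)/(10 - 4) × (3.3 - 7)/(10 - 7) = 0.036772

P(3.3) = 22×L_0(3.3) + (-2)×L_1(3.3) + (-12)×L_2(3.3) + 24×L_3(3.3)
P(3.3) = 3.524469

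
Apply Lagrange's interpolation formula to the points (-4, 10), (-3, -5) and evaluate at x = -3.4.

Lagrange interpolation formula:
P(x) = Σ yᵢ × Lᵢ(x)
where Lᵢ(x) = Π_{j≠i} (x - xⱼ)/(xᵢ - xⱼ)

L_0(-3.4) = (-3.4 - (-3))/(-4 - (-3)) = 0.400000
L_1(-3.4) = (-3.4 - (-4))/(-3 - (-4)) = 0.600000

P(-3.4) = 10×L_0(-3.4) + (-5)×L_1(-3.4)
P(-3.4) = 1.000000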